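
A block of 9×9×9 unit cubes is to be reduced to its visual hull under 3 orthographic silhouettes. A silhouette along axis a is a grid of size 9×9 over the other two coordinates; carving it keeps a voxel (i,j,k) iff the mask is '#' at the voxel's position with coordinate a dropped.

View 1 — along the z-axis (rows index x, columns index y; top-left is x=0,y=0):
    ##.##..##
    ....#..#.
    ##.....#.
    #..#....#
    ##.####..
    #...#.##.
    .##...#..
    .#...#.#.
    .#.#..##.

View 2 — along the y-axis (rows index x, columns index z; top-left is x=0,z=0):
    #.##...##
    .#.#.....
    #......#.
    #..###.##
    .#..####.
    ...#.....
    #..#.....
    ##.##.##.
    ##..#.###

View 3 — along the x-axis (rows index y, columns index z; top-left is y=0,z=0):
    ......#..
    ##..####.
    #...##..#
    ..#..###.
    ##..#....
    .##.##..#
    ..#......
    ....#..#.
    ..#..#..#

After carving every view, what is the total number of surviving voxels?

start: 9×9×9 = 729 voxels
carve view 1 (along z, XY-mask fill 34/81): 306 voxels remain
carve view 2 (along y, XZ-mask fill 35/81): 140 voxels remain
carve view 3 (along x, YZ-mask fill 29/81): 50 voxels remain

50 voxels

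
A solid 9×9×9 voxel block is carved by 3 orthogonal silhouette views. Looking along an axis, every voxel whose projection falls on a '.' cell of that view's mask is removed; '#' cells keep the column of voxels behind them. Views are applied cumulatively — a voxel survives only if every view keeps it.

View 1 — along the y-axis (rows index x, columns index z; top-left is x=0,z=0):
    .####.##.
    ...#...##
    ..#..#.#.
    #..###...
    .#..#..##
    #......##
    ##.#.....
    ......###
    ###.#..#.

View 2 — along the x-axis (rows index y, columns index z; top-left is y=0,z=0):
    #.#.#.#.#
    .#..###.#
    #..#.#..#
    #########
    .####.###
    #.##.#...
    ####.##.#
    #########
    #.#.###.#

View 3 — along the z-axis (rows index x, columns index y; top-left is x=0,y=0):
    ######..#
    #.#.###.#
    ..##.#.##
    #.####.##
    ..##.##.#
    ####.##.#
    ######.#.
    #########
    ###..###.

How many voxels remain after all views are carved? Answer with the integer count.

|visual hull| = 136

before carving: 729 voxels (9×9×9)
after view 1 [y-axis, 34 of 81 cells solid] → remaining = 306
after view 2 [x-axis, 56 of 81 cells solid] → remaining = 198
after view 3 [z-axis, 59 of 81 cells solid] → remaining = 136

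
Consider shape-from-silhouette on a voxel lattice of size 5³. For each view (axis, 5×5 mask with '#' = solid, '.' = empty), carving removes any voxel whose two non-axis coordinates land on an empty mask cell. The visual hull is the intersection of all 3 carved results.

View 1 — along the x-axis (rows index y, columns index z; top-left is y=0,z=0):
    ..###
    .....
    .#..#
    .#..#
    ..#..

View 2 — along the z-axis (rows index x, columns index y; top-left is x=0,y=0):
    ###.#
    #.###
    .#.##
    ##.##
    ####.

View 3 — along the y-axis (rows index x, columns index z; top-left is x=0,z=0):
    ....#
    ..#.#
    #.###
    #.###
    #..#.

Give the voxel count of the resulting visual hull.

start: 5×5×5 = 125 voxels
step 1: project along x, AND mask (8/25) → |grid| = 40
step 2: project along z, AND mask (19/25) → |grid| = 30
step 3: project along y, AND mask (13/25) → |grid| = 15

|visual hull| = 15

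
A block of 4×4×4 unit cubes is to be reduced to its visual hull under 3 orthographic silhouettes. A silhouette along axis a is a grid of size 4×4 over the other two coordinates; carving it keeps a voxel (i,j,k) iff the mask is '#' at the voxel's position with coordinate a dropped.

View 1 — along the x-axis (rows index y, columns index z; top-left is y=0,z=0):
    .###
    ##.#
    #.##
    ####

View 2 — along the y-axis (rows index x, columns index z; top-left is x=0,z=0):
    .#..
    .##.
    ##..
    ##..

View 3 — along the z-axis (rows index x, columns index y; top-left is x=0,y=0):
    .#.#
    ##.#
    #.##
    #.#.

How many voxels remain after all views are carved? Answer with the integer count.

voxel count = 13

full grid |V| = 64
after view 1 [x-axis, 13 of 16 cells solid] → remaining = 52
after view 2 [y-axis, 7 of 16 cells solid] → remaining = 21
after view 3 [z-axis, 10 of 16 cells solid] → remaining = 13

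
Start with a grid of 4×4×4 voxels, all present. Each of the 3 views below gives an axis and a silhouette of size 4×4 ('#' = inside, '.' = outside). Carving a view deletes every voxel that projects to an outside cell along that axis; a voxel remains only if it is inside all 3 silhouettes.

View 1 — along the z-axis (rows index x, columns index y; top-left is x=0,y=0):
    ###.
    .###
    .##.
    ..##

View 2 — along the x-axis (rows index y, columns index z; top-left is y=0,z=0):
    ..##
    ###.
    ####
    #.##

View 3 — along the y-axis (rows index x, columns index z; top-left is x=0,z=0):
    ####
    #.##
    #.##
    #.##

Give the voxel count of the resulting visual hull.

voxel count = 28

before carving: 64 voxels (4×4×4)
[1] z-view keeps 10 columns → grid now 40
[2] x-view keeps 12 columns → grid now 33
[3] y-view keeps 13 columns → grid now 28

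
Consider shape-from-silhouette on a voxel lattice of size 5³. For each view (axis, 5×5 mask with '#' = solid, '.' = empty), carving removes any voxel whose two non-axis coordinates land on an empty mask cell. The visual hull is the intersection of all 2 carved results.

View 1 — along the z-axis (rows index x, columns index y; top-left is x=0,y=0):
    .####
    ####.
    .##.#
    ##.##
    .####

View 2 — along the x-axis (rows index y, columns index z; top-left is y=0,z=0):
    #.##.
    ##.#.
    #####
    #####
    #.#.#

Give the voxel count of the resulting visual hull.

73 voxels

start: 5×5×5 = 125 voxels
[1] z-view keeps 19 columns → grid now 95
[2] x-view keeps 19 columns → grid now 73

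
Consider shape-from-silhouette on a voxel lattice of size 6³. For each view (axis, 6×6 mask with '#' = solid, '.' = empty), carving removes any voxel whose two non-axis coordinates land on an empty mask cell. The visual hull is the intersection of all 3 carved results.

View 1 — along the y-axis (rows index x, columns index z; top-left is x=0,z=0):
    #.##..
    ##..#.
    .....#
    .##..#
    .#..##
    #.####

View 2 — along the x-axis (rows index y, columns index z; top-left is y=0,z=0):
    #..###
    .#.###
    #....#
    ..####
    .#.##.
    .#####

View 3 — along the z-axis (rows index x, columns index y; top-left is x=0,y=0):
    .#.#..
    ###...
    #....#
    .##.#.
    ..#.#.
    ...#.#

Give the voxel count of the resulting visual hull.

25 voxels

initial block: 6^3 = 216
after view 1 [y-axis, 18 of 36 cells solid] → remaining = 108
after view 2 [x-axis, 22 of 36 cells solid] → remaining = 66
after view 3 [z-axis, 14 of 36 cells solid] → remaining = 25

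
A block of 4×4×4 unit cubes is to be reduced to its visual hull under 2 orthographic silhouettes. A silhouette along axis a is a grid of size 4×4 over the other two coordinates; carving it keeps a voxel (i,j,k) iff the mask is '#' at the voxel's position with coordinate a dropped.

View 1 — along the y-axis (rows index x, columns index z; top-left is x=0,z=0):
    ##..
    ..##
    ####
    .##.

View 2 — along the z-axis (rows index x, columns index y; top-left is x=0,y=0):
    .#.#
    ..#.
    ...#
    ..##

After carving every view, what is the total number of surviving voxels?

full grid |V| = 64
step 1: project along y, AND mask (10/16) → |grid| = 40
step 2: project along z, AND mask (6/16) → |grid| = 14

|visual hull| = 14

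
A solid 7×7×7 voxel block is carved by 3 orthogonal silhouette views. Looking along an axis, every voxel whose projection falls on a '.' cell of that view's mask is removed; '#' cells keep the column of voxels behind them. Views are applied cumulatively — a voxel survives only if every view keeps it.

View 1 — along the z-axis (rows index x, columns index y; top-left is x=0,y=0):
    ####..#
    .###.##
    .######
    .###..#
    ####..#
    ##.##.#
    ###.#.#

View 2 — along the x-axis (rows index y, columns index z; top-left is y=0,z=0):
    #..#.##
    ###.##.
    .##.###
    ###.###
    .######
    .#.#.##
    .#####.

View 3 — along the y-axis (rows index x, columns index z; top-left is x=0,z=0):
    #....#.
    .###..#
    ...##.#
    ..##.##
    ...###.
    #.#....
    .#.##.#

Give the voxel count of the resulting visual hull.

full grid |V| = 343
  1. axis=2 (XY plane), |mask|=35  ⇒  voxels=245
  2. axis=0 (YZ plane), |mask|=35  ⇒  voxels=178
  3. axis=1 (XZ plane), |mask|=22  ⇒  voxels=77

|visual hull| = 77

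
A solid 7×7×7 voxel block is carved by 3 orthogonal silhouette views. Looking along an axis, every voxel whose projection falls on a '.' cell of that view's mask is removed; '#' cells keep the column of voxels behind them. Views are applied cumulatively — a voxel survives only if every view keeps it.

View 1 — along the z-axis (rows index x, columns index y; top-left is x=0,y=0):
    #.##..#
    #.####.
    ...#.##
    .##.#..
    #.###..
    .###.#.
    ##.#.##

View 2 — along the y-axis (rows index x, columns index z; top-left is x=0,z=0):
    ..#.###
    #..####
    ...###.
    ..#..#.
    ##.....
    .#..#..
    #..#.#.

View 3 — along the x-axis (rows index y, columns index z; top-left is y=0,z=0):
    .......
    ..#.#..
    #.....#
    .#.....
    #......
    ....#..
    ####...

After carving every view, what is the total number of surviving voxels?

start: 7×7×7 = 343 voxels
after view 1 [z-axis, 28 of 49 cells solid] → remaining = 196
after view 2 [y-axis, 21 of 49 cells solid] → remaining = 87
after view 3 [x-axis, 11 of 49 cells solid] → remaining = 17

remaining voxels: 17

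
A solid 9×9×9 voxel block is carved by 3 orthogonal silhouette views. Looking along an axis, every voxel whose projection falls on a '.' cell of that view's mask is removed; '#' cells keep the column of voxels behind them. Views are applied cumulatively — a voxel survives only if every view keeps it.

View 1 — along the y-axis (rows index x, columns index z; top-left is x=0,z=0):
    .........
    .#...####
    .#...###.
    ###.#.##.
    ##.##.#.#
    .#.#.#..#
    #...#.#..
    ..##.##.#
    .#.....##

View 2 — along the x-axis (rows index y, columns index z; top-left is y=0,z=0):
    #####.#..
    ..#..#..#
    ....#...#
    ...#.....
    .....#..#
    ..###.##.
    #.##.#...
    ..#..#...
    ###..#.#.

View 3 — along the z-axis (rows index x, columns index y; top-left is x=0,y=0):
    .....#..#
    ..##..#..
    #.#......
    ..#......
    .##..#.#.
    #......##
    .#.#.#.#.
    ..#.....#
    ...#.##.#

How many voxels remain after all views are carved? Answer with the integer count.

before carving: 729 voxels (9×9×9)
step 1: project along y, AND mask (36/81) → |grid| = 324
step 2: project along x, AND mask (30/81) → |grid| = 109
step 3: project along z, AND mask (25/81) → |grid| = 24

24 voxels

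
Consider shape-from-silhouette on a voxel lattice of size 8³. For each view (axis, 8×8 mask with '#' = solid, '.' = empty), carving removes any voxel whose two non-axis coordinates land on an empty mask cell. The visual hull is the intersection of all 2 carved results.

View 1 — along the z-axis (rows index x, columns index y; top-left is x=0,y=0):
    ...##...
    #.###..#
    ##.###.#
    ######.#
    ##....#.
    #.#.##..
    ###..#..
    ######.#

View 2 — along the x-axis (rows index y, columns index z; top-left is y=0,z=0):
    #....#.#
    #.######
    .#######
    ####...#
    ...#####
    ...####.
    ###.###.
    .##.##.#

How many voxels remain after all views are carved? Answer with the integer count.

initial block: 8^3 = 512
step 1: project along z, AND mask (38/64) → |grid| = 304
step 2: project along x, AND mask (42/64) → |grid| = 192

192 voxels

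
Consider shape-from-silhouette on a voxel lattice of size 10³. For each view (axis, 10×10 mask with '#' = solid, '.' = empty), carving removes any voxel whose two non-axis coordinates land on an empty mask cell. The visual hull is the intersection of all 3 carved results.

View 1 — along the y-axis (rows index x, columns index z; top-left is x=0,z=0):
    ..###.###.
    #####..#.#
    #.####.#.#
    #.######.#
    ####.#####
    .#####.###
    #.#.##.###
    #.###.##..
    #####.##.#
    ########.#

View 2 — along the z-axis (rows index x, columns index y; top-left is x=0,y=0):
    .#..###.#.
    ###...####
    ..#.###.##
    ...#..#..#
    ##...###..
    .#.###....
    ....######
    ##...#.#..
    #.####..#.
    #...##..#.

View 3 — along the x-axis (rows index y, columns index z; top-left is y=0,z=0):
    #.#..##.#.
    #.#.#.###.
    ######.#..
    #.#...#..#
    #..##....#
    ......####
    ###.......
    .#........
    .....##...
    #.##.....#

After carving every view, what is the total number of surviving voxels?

start: 10×10×10 = 1000 voxels
  1. axis=1 (XZ plane), |mask|=75  ⇒  voxels=750
  2. axis=2 (XY plane), |mask|=50  ⇒  voxels=372
  3. axis=0 (YZ plane), |mask|=40  ⇒  voxels=147

|visual hull| = 147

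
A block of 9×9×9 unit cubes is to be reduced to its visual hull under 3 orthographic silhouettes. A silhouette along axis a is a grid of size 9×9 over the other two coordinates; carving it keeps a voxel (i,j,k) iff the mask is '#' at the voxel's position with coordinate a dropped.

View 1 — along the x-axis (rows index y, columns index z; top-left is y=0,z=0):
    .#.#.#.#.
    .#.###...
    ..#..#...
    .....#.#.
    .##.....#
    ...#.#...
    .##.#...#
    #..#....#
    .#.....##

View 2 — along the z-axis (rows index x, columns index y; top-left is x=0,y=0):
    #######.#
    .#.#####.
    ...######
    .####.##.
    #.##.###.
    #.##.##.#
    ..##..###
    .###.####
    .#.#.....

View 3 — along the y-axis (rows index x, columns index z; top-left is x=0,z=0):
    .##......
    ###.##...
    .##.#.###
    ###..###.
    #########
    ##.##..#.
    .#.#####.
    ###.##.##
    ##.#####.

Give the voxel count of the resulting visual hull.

99 voxels

start: 9×9×9 = 729 voxels
  1. axis=0 (YZ plane), |mask|=27  ⇒  voxels=243
  2. axis=2 (XY plane), |mask|=52  ⇒  voxels=151
  3. axis=1 (XZ plane), |mask|=53  ⇒  voxels=99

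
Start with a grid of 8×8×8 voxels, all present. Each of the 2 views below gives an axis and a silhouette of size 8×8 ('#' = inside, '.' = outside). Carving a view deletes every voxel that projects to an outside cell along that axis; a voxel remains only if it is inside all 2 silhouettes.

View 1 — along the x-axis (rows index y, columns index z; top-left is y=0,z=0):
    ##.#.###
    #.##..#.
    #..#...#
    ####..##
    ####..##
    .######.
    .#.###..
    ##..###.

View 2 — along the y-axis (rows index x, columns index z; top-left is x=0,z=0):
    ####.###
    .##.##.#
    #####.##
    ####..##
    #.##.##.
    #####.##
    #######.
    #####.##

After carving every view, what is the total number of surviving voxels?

remaining voxels: 262

full grid |V| = 512
  1. axis=0 (YZ plane), |mask|=40  ⇒  voxels=320
  2. axis=1 (XZ plane), |mask|=51  ⇒  voxels=262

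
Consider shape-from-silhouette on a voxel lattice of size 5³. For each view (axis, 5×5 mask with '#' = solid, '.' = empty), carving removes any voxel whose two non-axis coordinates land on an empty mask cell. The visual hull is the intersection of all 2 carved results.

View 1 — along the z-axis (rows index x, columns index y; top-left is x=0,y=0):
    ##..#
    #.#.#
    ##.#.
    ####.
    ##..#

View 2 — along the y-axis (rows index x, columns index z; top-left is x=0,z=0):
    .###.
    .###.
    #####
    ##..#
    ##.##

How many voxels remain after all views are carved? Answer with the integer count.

before carving: 125 voxels (5×5×5)
  1. axis=2 (XY plane), |mask|=16  ⇒  voxels=80
  2. axis=1 (XZ plane), |mask|=18  ⇒  voxels=57

57 voxels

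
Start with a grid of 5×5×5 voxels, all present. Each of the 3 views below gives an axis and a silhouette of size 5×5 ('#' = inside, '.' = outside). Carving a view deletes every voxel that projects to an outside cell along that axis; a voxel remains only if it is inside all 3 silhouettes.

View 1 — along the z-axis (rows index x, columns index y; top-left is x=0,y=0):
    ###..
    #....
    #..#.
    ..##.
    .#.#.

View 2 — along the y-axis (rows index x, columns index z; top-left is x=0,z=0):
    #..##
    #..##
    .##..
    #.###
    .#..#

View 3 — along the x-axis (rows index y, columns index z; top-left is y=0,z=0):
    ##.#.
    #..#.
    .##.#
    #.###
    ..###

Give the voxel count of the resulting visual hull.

before carving: 125 voxels (5×5×5)
after view 1 [z-axis, 10 of 25 cells solid] → remaining = 50
after view 2 [y-axis, 14 of 25 cells solid] → remaining = 28
after view 3 [x-axis, 15 of 25 cells solid] → remaining = 16

remaining voxels: 16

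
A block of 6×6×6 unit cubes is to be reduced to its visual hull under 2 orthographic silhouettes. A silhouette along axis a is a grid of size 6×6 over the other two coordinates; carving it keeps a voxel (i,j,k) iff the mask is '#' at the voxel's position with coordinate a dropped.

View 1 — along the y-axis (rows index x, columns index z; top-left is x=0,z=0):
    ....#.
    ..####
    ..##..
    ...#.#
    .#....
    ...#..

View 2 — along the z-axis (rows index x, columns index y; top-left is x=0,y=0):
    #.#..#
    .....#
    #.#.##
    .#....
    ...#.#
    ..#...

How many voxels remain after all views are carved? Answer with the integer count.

20 voxels

start: 6×6×6 = 216 voxels
V1 y: intersect with XZ mask (11 set) -- 66 left
V2 z: intersect with XY mask (12 set) -- 20 left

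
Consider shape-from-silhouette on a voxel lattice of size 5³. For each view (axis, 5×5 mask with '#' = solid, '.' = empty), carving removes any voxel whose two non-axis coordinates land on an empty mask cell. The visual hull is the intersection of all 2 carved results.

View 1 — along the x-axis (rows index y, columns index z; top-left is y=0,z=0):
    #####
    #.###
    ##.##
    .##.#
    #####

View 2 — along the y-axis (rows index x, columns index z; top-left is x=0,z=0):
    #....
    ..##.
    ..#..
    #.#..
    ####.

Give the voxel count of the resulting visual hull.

initial block: 5^3 = 125
step 1: project along x, AND mask (21/25) → |grid| = 105
step 2: project along y, AND mask (10/25) → |grid| = 40

|visual hull| = 40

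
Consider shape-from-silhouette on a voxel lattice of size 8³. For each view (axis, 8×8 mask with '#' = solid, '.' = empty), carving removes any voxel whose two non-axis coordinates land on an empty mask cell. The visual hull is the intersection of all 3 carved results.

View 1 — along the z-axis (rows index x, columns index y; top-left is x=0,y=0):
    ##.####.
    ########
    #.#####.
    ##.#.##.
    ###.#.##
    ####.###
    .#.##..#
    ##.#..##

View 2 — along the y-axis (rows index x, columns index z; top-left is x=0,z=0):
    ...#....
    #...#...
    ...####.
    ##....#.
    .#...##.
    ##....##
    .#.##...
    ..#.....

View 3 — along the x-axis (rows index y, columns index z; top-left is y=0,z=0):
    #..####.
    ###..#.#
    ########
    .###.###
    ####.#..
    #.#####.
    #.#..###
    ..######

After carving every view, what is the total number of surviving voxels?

start: 8×8×8 = 512 voxels
step 1: project along z, AND mask (47/64) → |grid| = 376
step 2: project along y, AND mask (21/64) → |grid| = 124
step 3: project along x, AND mask (46/64) → |grid| = 86

|visual hull| = 86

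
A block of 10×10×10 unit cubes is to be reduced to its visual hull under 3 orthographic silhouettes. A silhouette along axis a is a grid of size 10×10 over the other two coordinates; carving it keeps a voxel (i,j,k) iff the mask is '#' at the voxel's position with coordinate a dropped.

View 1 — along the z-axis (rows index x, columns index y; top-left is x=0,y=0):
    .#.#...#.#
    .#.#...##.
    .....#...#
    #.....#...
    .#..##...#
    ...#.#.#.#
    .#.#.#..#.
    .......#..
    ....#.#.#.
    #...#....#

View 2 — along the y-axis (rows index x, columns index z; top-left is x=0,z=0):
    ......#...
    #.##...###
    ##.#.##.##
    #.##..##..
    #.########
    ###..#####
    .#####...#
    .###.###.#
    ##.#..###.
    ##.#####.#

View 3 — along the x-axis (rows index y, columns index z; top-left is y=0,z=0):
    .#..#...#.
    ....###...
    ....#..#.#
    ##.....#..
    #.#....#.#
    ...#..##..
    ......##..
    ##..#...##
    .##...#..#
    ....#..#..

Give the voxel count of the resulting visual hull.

initial block: 10^3 = 1000
step 1: project along z, AND mask (31/100) → |grid| = 310
step 2: project along y, AND mask (63/100) → |grid| = 193
step 3: project along x, AND mask (32/100) → |grid| = 56

remaining voxels: 56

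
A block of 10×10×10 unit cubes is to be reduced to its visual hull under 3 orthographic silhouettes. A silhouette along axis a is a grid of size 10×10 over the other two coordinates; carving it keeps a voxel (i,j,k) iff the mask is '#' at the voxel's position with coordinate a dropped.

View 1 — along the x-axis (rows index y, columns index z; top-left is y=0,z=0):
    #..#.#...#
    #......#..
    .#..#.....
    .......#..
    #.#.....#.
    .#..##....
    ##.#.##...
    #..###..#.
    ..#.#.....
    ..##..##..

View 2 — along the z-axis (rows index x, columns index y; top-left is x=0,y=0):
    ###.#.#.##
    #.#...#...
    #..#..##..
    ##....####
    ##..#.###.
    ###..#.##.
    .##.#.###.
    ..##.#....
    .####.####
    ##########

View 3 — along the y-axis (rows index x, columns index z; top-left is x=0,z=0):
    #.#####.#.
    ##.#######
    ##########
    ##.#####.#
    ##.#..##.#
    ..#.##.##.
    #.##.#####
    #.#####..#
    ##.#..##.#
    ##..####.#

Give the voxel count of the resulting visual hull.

full grid |V| = 1000
step 1: project along x, AND mask (31/100) → |grid| = 310
step 2: project along z, AND mask (59/100) → |grid| = 189
step 3: project along y, AND mask (73/100) → |grid| = 137

|visual hull| = 137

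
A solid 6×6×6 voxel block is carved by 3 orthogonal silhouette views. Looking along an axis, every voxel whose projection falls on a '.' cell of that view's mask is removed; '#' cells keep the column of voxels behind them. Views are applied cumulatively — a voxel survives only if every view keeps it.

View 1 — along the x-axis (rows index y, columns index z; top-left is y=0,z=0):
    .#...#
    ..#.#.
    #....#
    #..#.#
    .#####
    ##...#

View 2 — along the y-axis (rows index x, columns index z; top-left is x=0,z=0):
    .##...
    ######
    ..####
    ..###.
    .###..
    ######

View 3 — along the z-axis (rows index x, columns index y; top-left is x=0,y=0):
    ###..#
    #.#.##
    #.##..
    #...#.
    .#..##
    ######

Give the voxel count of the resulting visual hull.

|visual hull| = 44

before carving: 216 voxels (6×6×6)
step 1: project along x, AND mask (17/36) → |grid| = 102
step 2: project along y, AND mask (24/36) → |grid| = 63
step 3: project along z, AND mask (22/36) → |grid| = 44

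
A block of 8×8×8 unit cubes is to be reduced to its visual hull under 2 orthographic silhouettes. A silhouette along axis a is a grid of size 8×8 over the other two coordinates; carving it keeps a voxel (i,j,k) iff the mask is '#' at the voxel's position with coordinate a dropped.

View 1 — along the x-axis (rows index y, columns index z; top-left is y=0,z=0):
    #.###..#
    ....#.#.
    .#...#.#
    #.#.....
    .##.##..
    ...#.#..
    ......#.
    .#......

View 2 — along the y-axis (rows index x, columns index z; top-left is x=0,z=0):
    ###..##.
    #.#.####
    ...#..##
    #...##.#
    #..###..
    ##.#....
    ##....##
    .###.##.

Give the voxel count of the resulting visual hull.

voxel count = 83

full grid |V| = 512
after view 1 [x-axis, 20 of 64 cells solid] → remaining = 160
after view 2 [y-axis, 34 of 64 cells solid] → remaining = 83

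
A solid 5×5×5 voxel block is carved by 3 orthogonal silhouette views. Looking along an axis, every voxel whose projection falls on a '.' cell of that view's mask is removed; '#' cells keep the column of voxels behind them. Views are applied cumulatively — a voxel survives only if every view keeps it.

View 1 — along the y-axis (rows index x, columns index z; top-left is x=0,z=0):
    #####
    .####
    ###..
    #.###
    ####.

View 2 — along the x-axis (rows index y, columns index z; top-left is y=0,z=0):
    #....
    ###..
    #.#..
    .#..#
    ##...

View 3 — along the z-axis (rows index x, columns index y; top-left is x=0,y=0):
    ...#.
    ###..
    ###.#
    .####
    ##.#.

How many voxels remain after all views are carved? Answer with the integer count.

24 voxels

initial block: 5^3 = 125
step 1: project along y, AND mask (20/25) → |grid| = 100
step 2: project along x, AND mask (10/25) → |grid| = 41
step 3: project along z, AND mask (15/25) → |grid| = 24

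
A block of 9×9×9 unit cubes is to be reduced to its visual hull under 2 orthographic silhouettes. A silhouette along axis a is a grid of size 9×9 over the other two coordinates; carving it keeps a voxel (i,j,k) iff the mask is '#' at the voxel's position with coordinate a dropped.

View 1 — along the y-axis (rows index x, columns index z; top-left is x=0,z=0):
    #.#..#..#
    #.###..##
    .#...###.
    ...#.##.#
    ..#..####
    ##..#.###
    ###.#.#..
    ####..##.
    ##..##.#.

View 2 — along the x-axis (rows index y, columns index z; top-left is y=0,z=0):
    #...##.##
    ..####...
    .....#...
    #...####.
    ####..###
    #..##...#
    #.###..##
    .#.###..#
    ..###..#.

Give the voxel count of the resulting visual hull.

198 voxels

before carving: 729 voxels (9×9×9)
V1 y: intersect with XZ mask (45 set) -- 405 left
V2 x: intersect with YZ mask (41 set) -- 198 left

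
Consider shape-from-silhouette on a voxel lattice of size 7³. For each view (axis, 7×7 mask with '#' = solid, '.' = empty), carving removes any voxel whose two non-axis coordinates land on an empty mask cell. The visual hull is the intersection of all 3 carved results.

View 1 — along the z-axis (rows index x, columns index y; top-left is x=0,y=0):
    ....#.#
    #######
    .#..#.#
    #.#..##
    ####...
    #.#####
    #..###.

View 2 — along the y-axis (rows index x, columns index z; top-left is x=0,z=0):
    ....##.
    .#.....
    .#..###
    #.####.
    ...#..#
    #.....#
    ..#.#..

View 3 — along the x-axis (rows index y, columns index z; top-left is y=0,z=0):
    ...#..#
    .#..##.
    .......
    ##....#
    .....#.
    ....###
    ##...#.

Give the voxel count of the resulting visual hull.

remaining voxels: 25

full grid |V| = 343
V1 z: intersect with XY mask (30 set) -- 210 left
V2 y: intersect with XZ mask (18 set) -- 71 left
V3 x: intersect with YZ mask (15 set) -- 25 left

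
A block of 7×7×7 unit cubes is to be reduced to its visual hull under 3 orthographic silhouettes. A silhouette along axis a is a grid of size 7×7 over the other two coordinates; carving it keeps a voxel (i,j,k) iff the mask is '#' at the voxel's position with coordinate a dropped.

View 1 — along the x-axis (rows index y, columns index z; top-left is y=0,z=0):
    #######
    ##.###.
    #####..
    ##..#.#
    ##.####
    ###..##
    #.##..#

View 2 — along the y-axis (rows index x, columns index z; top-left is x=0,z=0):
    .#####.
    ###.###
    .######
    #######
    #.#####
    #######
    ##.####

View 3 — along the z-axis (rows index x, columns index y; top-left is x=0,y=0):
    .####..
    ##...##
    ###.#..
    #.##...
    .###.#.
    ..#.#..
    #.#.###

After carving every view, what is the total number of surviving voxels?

116 voxels

before carving: 343 voxels (7×7×7)
carve view 1 (along x, YZ-mask fill 36/49): 252 voxels remain
carve view 2 (along y, XZ-mask fill 43/49): 218 voxels remain
carve view 3 (along z, XY-mask fill 26/49): 116 voxels remain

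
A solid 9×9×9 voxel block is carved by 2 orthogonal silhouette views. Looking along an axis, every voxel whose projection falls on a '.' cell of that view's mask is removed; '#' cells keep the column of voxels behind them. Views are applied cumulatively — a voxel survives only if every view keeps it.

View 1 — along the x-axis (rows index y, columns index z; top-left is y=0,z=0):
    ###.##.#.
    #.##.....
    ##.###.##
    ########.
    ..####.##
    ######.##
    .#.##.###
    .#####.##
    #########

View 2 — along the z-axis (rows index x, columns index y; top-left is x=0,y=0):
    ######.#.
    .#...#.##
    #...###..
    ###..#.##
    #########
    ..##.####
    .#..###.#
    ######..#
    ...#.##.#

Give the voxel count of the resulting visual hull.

full grid |V| = 729
step 1: project along x, AND mask (60/81) → |grid| = 540
step 2: project along z, AND mask (52/81) → |grid| = 353

|visual hull| = 353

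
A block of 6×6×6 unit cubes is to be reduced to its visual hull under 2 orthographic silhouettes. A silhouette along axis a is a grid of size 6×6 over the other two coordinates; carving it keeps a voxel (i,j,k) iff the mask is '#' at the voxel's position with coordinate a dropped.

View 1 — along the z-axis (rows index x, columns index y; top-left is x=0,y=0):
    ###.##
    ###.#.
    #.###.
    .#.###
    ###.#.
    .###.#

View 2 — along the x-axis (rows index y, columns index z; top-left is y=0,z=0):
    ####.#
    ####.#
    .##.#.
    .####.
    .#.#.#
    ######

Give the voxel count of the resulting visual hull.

initial block: 6^3 = 216
after view 1 [z-axis, 25 of 36 cells solid] → remaining = 150
after view 2 [x-axis, 26 of 36 cells solid] → remaining = 105

remaining voxels: 105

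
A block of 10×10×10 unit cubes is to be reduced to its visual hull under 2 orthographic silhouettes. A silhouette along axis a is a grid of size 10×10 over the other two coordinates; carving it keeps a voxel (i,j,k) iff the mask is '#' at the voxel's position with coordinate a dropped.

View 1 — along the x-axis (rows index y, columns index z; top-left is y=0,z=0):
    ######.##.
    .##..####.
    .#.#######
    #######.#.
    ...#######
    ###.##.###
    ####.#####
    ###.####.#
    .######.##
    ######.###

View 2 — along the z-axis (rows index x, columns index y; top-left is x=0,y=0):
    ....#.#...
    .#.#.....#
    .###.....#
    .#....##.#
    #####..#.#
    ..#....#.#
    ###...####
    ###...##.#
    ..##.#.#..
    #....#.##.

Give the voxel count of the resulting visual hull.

remaining voxels: 349

start: 10×10×10 = 1000 voxels
  1. axis=0 (YZ plane), |mask|=79  ⇒  voxels=790
  2. axis=2 (XY plane), |mask|=44  ⇒  voxels=349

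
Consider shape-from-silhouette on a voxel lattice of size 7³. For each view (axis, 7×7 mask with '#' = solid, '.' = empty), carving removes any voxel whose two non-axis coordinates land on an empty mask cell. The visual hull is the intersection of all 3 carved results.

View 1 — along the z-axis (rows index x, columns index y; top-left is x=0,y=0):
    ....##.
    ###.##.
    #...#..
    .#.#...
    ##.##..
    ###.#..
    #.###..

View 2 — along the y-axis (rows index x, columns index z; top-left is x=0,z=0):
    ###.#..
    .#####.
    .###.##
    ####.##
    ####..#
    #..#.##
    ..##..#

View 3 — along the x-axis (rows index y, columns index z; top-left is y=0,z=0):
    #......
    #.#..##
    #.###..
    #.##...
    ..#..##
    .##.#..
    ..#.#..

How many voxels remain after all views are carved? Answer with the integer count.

|visual hull| = 47

initial block: 7^3 = 343
after view 1 [z-axis, 23 of 49 cells solid] → remaining = 161
after view 2 [y-axis, 32 of 49 cells solid] → remaining = 103
after view 3 [x-axis, 20 of 49 cells solid] → remaining = 47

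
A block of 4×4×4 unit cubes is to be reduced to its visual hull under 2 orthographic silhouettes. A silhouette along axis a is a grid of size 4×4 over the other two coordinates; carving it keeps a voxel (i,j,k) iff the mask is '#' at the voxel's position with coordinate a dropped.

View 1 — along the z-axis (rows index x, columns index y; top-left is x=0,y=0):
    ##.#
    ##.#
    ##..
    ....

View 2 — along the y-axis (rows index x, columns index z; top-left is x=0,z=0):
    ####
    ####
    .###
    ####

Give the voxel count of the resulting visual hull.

full grid |V| = 64
  1. axis=2 (XY plane), |mask|=8  ⇒  voxels=32
  2. axis=1 (XZ plane), |mask|=15  ⇒  voxels=30

|visual hull| = 30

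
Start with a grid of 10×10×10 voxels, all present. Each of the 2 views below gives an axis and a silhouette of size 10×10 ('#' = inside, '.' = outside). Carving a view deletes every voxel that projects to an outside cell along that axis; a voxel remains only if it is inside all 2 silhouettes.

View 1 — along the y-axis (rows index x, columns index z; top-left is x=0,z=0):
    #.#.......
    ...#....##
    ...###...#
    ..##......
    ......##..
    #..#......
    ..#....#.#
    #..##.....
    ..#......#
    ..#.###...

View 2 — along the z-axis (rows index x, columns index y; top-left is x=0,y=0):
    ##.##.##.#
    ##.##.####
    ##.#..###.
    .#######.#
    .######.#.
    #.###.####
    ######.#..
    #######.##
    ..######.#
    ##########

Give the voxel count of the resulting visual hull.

voxel count = 210

full grid |V| = 1000
V1 y: intersect with XZ mask (27 set) -- 270 left
V2 z: intersect with XY mask (77 set) -- 210 left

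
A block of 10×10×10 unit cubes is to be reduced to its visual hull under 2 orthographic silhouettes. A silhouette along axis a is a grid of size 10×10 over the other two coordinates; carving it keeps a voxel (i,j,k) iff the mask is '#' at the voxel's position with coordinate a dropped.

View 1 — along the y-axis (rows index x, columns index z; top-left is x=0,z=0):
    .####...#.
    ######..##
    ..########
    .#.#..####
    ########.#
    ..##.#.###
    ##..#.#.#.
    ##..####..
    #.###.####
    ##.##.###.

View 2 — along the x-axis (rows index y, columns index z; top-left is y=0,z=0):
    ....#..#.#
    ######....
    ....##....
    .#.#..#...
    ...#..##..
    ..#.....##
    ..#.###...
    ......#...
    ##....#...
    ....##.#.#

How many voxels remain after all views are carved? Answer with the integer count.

|visual hull| = 217

full grid |V| = 1000
carve view 1 (along y, XZ-mask fill 68/100): 680 voxels remain
carve view 2 (along x, YZ-mask fill 32/100): 217 voxels remain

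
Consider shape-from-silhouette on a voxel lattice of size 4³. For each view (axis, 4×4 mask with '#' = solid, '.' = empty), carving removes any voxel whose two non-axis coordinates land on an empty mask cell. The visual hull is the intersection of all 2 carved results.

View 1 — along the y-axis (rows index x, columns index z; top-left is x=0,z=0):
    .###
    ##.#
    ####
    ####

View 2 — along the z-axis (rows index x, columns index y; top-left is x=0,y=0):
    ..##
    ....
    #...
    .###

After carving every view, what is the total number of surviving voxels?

22 voxels

start: 4×4×4 = 64 voxels
  1. axis=1 (XZ plane), |mask|=14  ⇒  voxels=56
  2. axis=2 (XY plane), |mask|=6  ⇒  voxels=22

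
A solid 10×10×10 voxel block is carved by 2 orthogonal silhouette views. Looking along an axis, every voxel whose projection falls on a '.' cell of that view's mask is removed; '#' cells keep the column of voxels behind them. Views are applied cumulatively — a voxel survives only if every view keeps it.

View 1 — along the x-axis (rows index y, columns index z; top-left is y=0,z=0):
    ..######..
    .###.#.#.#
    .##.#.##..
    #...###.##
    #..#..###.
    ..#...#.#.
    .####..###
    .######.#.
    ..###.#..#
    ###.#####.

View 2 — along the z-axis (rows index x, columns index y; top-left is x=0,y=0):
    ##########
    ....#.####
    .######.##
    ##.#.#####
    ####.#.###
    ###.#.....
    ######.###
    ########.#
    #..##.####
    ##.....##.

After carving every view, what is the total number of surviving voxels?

full grid |V| = 1000
carve view 1 (along x, YZ-mask fill 58/100): 580 voxels remain
carve view 2 (along z, XY-mask fill 72/100): 423 voxels remain

voxel count = 423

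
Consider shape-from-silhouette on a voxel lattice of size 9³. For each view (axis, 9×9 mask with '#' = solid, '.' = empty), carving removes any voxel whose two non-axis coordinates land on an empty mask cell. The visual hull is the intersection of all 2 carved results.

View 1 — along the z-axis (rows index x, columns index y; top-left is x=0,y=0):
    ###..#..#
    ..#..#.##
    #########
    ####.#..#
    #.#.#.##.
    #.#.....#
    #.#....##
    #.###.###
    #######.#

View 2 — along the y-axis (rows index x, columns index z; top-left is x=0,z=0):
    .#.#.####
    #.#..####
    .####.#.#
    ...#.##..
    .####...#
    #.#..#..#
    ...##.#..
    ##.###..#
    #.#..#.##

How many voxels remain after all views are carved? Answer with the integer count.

remaining voxels: 257

full grid |V| = 729
carve view 1 (along z, XY-mask fill 51/81): 459 voxels remain
carve view 2 (along y, XZ-mask fill 44/81): 257 voxels remain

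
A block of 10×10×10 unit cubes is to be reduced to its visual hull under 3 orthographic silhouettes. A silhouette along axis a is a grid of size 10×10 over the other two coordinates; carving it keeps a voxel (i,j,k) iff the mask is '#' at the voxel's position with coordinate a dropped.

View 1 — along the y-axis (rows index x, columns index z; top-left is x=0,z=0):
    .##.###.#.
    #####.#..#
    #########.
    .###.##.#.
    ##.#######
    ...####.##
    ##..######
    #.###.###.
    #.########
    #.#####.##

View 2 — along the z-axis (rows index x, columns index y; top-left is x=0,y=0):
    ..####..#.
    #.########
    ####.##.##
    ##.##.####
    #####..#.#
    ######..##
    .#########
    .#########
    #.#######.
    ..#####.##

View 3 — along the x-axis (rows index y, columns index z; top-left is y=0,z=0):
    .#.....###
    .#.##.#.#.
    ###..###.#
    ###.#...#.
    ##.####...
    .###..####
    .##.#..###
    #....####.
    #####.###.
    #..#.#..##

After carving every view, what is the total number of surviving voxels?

voxel count = 346

full grid |V| = 1000
step 1: project along y, AND mask (75/100) → |grid| = 750
step 2: project along z, AND mask (78/100) → |grid| = 587
step 3: project along x, AND mask (58/100) → |grid| = 346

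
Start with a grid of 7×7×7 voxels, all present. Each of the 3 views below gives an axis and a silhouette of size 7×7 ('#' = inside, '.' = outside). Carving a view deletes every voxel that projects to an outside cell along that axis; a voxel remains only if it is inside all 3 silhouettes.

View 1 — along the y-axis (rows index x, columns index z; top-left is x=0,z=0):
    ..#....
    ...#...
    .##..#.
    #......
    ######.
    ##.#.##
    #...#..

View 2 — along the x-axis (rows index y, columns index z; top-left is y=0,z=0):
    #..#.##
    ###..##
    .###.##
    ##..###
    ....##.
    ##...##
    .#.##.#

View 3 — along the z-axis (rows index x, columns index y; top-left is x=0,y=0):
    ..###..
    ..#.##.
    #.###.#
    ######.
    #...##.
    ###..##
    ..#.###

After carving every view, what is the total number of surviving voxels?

before carving: 343 voxels (7×7×7)
  1. axis=1 (XZ plane), |mask|=19  ⇒  voxels=133
  2. axis=0 (YZ plane), |mask|=29  ⇒  voxels=76
  3. axis=2 (XY plane), |mask|=29  ⇒  voxels=44

voxel count = 44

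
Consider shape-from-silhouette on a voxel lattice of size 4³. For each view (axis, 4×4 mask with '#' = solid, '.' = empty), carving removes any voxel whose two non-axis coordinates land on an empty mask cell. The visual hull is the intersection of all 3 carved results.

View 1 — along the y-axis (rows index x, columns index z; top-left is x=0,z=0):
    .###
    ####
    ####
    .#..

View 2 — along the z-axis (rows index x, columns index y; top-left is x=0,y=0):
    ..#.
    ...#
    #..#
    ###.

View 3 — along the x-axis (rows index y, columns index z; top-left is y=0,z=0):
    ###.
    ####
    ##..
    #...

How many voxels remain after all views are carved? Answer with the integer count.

remaining voxels: 9

initial block: 4^3 = 64
  1. axis=1 (XZ plane), |mask|=12  ⇒  voxels=48
  2. axis=2 (XY plane), |mask|=7  ⇒  voxels=18
  3. axis=0 (YZ plane), |mask|=10  ⇒  voxels=9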